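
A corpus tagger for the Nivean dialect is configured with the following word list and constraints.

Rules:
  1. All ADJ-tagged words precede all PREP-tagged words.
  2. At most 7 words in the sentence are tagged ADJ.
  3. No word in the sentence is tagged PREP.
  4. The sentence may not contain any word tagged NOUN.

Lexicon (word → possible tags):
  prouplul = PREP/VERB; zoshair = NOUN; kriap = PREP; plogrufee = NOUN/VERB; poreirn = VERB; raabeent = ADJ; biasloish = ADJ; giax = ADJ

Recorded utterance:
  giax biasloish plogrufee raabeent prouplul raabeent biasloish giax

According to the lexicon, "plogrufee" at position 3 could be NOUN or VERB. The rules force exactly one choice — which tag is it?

Candidates per position — 1:giax {ADJ}; 2:biasloish {ADJ}; 3:plogrufee {NOUN,VERB}; 4:raabeent {ADJ}; 5:prouplul {PREP,VERB}; 6:raabeent {ADJ}; 7:biasloish {ADJ}; 8:giax {ADJ}.
At position 3, choosing NOUN makes rule 4 impossible to satisfy; hence VERB.
At position 5, choosing PREP makes rule 1 impossible to satisfy; hence VERB.
The only consistent sequence is: ADJ ADJ VERB ADJ VERB ADJ ADJ ADJ.
Rule-by-rule: rule 1 ok; rule 2 ok; rule 3 ok; rule 4 ok.

VERB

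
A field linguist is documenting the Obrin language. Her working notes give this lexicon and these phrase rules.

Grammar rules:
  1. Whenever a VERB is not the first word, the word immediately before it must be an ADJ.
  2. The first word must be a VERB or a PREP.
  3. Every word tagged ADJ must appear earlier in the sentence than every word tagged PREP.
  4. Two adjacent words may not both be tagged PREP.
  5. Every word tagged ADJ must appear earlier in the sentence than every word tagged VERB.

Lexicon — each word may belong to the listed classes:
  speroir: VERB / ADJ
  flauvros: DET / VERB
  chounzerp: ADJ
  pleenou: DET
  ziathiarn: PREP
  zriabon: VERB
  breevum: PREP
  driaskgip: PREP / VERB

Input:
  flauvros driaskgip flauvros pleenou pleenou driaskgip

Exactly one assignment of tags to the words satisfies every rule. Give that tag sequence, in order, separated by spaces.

VERB PREP DET DET DET PREP

Candidates per position — 1:flauvros {DET,VERB}; 2:driaskgip {PREP,VERB}; 3:flauvros {DET,VERB}; 4:pleenou {DET}; 5:pleenou {DET}; 6:driaskgip {PREP,VERB}.
Word 1 cannot be DET — rule 2 would then fail for every completion. It is VERB.
Word 2 cannot be VERB — rule 1 would then fail for every completion. It is PREP.
Word 3 cannot be VERB — rule 1 would then fail for every completion. It is DET.
Word 6 cannot be VERB — rule 1 would then fail for every completion. It is PREP.
So the tagging must be: VERB PREP DET DET DET PREP.
Check: rule 1 ok; rule 2 ok; rule 3 ok; rule 4 ok; rule 5 ok.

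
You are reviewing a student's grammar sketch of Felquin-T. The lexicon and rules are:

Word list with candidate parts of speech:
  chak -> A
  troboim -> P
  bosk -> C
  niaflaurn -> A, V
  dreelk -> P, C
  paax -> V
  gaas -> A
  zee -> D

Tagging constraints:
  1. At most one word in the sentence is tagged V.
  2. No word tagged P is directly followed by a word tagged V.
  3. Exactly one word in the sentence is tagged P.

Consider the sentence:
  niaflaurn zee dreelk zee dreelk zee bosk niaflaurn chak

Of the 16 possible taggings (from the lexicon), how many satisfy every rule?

6

Candidates per position — 1:niaflaurn {A,V}; 2:zee {D}; 3:dreelk {P,C}; 4:zee {D}; 5:dreelk {P,C}; 6:zee {D}; 7:bosk {C}; 8:niaflaurn {A,V}; 9:chak {A}.
There are 16 candidate sequences in total.
Checking each against the rules leaves 6 sequences.
Count = 6.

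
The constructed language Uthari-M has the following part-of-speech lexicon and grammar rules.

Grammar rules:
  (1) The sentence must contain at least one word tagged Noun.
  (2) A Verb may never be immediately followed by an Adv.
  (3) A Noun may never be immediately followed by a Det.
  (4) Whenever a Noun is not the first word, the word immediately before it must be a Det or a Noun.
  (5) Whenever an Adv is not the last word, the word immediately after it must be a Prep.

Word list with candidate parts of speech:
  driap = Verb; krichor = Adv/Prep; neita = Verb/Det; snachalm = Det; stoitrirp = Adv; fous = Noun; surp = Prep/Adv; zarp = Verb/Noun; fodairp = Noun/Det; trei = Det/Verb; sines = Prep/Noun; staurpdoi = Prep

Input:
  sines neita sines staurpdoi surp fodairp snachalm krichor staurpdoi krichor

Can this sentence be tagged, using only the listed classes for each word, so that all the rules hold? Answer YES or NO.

Candidates per position — 1:sines {Prep,Noun}; 2:neita {Verb,Det}; 3:sines {Prep,Noun}; 4:staurpdoi {Prep}; 5:surp {Prep,Adv}; 6:fodairp {Noun,Det}; 7:snachalm {Det}; 8:krichor {Adv,Prep}; 9:staurpdoi {Prep}; 10:krichor {Adv,Prep}.
One satisfying assignment: Prep Det Noun Prep Prep Det Det Adv Prep Adv.
Check: rule 1 ok; rule 2 ok; rule 3 ok; rule 4 ok; rule 5 ok.

YES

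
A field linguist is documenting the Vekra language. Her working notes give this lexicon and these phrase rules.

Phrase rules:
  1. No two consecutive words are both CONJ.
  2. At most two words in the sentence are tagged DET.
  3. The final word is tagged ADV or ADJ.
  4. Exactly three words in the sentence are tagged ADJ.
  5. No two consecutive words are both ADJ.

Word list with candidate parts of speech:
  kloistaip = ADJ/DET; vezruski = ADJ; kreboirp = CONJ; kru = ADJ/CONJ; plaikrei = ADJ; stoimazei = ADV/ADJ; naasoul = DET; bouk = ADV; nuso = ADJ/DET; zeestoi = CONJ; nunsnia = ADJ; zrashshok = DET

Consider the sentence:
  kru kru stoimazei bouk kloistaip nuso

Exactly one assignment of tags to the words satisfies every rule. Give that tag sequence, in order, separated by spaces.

ADJ CONJ ADJ ADV DET ADJ

Candidates per position — 1:kru {ADJ,CONJ}; 2:kru {ADJ,CONJ}; 3:stoimazei {ADV,ADJ}; 4:bouk {ADV}; 5:kloistaip {ADJ,DET}; 6:nuso {ADJ,DET}.
Position 6: tagging it DET would leave rule 3 unsatisfiable, so it must be ADJ.
Position 5: tagging it ADJ would leave rule 5 unsatisfiable, so it must be DET.
The remaining ambiguous positions (1, 2, 3) are resolved jointly — only one combination satisfies every rule.
The unique satisfying tagging is: ADJ CONJ ADJ ADV DET ADJ.
Check: rule 1 ✓; rule 2 ✓; rule 3 ✓; rule 4 ✓; rule 5 ✓.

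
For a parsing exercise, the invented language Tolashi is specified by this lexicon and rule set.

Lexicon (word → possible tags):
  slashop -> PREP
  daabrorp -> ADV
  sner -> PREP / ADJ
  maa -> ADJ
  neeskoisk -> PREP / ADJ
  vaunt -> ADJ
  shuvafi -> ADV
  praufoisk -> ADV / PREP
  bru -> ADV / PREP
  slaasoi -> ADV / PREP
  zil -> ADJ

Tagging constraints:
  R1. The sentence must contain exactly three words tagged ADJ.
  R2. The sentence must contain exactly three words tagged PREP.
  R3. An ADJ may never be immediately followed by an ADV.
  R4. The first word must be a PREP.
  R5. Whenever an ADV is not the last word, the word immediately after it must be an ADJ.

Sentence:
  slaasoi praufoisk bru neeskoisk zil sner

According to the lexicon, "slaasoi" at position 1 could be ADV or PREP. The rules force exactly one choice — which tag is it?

Candidates per position — 1:slaasoi {ADV,PREP}; 2:praufoisk {ADV,PREP}; 3:bru {ADV,PREP}; 4:neeskoisk {PREP,ADJ}; 5:zil {ADJ}; 6:sner {PREP,ADJ}.
Word 1 cannot be ADV — rule 4 would then fail for every completion. It is PREP.
Word 2 cannot be ADV — rule 5 would then fail for every completion. It is PREP.
Word 4 cannot be PREP — rule 1 would then fail for every completion. It is ADJ.
Word 6 cannot be PREP — rule 1 would then fail for every completion. It is ADJ.
Word 3 cannot be ADV — rule 2 would then fail for every completion. It is PREP.
So the tagging must be: PREP PREP PREP ADJ ADJ ADJ.
Check: rule 1 holds; rule 2 holds; rule 3 holds; rule 4 holds; rule 5 holds.

PREP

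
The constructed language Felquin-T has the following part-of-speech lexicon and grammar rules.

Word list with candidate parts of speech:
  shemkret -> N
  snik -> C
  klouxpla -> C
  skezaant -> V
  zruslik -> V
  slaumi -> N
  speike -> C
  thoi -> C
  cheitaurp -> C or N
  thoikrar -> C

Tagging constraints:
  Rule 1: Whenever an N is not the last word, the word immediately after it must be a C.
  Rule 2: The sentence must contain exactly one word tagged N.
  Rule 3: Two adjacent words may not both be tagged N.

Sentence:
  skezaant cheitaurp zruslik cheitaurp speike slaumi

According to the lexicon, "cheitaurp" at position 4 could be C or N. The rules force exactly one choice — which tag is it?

C

Candidates per position — 1:skezaant {V}; 2:cheitaurp {C,N}; 3:zruslik {V}; 4:cheitaurp {C,N}; 5:speike {C}; 6:slaumi {N}.
At position 2, choosing N makes rule 1 impossible to satisfy; hence C.
At position 4, choosing N makes rule 2 impossible to satisfy; hence C.
That leaves exactly one tagging: V C V C C N.
Verifying each rule — rule 1 satisfied; rule 2 satisfied; rule 3 satisfied.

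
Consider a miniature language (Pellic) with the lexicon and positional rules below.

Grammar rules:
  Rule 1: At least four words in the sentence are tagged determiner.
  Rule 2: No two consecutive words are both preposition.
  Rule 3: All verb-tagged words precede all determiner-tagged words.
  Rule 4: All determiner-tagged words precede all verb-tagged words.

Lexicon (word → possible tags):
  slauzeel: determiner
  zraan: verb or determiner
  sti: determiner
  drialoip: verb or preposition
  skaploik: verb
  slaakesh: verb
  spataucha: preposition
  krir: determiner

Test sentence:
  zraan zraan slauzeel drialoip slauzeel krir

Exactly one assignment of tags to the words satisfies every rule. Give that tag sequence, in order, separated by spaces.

determiner determiner determiner preposition determiner determiner

Candidates per position — 1:zraan {verb,determiner}; 2:zraan {verb,determiner}; 3:slauzeel {determiner}; 4:drialoip {verb,preposition}; 5:slauzeel {determiner}; 6:krir {determiner}.
Position 1: tagging it verb would leave rule 4 unsatisfiable, so it must be determiner.
Position 2: tagging it verb would leave rule 3 unsatisfiable, so it must be determiner.
Position 4: tagging it verb would leave rule 3 unsatisfiable, so it must be preposition.
The only consistent sequence is: determiner determiner determiner preposition determiner determiner.
Verifying each rule — rule 1 satisfied; rule 2 satisfied; rule 3 satisfied; rule 4 satisfied.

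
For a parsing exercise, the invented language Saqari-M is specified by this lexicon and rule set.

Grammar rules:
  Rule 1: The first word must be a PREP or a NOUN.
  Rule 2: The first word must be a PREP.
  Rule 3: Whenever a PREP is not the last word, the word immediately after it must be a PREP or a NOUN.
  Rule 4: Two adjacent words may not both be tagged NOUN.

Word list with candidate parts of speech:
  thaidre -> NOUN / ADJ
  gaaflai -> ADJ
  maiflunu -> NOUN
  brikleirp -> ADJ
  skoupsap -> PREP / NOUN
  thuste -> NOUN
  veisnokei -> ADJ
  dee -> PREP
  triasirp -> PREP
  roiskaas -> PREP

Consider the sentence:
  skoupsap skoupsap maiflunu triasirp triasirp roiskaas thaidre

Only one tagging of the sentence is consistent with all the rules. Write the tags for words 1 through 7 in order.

Candidates per position — 1:skoupsap {PREP,NOUN}; 2:skoupsap {PREP,NOUN}; 3:maiflunu {NOUN}; 4:triasirp {PREP}; 5:triasirp {PREP}; 6:roiskaas {PREP}; 7:thaidre {NOUN,ADJ}.
At position 1, choosing NOUN makes rule 2 impossible to satisfy; hence PREP.
At position 2, choosing NOUN makes rule 4 impossible to satisfy; hence PREP.
At position 7, choosing ADJ makes rule 3 impossible to satisfy; hence NOUN.
The unique satisfying tagging is: PREP PREP NOUN PREP PREP PREP NOUN.
Checking: rule 1 ok; rule 2 ok; rule 3 ok; rule 4 ok.

PREP PREP NOUN PREP PREP PREP NOUN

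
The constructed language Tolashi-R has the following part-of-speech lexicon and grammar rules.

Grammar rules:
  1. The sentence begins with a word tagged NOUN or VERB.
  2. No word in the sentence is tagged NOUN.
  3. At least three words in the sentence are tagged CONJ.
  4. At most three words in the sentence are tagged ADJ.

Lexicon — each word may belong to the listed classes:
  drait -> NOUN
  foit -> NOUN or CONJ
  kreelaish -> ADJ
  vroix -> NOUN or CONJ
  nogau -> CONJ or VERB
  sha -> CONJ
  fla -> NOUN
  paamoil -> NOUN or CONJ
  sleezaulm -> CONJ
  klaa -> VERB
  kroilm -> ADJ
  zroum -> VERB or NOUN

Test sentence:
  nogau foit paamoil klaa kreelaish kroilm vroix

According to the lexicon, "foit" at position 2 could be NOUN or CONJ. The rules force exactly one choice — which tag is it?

Candidates per position — 1:nogau {CONJ,VERB}; 2:foit {NOUN,CONJ}; 3:paamoil {NOUN,CONJ}; 4:klaa {VERB}; 5:kreelaish {ADJ}; 6:kroilm {ADJ}; 7:vroix {NOUN,CONJ}.
Position 1: CONJ is ruled out by rule 1; that leaves VERB.
Position 2: NOUN is ruled out by rule 2; that leaves CONJ.
Position 3: NOUN is ruled out by rule 2; that leaves CONJ.
Position 7: NOUN is ruled out by rule 2; that leaves CONJ.
That leaves exactly one tagging: VERB CONJ CONJ VERB ADJ ADJ CONJ.
Verifying each rule — rule 1 holds; rule 2 holds; rule 3 holds; rule 4 holds.

CONJ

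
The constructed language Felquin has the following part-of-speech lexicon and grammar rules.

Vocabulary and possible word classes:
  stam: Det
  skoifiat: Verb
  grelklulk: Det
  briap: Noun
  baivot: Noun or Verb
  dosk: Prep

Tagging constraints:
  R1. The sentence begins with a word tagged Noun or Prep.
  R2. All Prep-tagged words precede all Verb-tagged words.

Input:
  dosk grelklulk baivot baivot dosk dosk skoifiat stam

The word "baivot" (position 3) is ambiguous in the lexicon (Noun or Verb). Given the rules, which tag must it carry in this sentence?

Candidates per position — 1:dosk {Prep}; 2:grelklulk {Det}; 3:baivot {Noun,Verb}; 4:baivot {Noun,Verb}; 5:dosk {Prep}; 6:dosk {Prep}; 7:skoifiat {Verb}; 8:stam {Det}.
Position 3: Verb is ruled out by rule 2; that leaves Noun.
Position 4: Verb is ruled out by rule 2; that leaves Noun.
That leaves exactly one tagging: Prep Det Noun Noun Prep Prep Verb Det.
Rule-by-rule: rule 1 satisfied; rule 2 satisfied.

Noun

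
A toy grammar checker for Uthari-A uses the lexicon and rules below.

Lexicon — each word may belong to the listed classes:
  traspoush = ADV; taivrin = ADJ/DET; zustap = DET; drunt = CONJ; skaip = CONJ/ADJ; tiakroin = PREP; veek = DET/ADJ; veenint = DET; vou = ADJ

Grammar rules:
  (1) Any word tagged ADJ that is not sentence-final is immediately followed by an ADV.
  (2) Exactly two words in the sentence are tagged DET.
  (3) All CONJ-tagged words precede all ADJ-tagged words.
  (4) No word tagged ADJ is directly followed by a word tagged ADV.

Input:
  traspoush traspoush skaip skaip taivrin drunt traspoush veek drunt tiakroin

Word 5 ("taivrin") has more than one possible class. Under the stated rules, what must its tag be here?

DET

Candidates per position — 1:traspoush {ADV}; 2:traspoush {ADV}; 3:skaip {CONJ,ADJ}; 4:skaip {CONJ,ADJ}; 5:taivrin {ADJ,DET}; 6:drunt {CONJ}; 7:traspoush {ADV}; 8:veek {DET,ADJ}; 9:drunt {CONJ}; 10:tiakroin {PREP}.
Position 3: tagging it ADJ would leave rule 1 unsatisfiable, so it must be CONJ.
Position 4: tagging it ADJ would leave rule 1 unsatisfiable, so it must be CONJ.
Position 5: tagging it ADJ would leave rule 1 unsatisfiable, so it must be DET.
Position 8: tagging it ADJ would leave rule 1 unsatisfiable, so it must be DET.
That leaves exactly one tagging: ADV ADV CONJ CONJ DET CONJ ADV DET CONJ PREP.
Check: rule 1 ok; rule 2 ok; rule 3 ok; rule 4 ok.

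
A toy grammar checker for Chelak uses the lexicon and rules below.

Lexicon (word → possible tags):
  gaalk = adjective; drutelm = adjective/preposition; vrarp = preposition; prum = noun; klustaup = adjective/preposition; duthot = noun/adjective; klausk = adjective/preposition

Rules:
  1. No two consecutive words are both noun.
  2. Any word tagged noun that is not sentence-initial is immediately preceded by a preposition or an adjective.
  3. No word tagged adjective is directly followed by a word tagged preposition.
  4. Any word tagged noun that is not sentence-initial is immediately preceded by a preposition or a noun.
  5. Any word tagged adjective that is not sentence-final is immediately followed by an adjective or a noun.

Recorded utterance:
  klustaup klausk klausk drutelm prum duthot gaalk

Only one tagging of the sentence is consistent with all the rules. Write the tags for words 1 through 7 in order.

Candidates per position — 1:klustaup {adjective,preposition}; 2:klausk {adjective,preposition}; 3:klausk {adjective,preposition}; 4:drutelm {adjective,preposition}; 5:prum {noun}; 6:duthot {noun,adjective}; 7:gaalk {adjective}.
If word 4 were adjective, no tagging could satisfy rule 4; so word 4 is preposition.
If word 6 were noun, no tagging could satisfy rule 1; so word 6 is adjective.
If word 1 were adjective, no tagging could satisfy rule 3; so word 1 is preposition.
If word 2 were adjective, no tagging could satisfy rule 3; so word 2 is preposition.
If word 3 were adjective, no tagging could satisfy rule 3; so word 3 is preposition.
The only consistent sequence is: preposition preposition preposition preposition noun adjective adjective.
Check: rule 1 ok; rule 2 ok; rule 3 ok; rule 4 ok; rule 5 ok.

preposition preposition preposition preposition noun adjective adjective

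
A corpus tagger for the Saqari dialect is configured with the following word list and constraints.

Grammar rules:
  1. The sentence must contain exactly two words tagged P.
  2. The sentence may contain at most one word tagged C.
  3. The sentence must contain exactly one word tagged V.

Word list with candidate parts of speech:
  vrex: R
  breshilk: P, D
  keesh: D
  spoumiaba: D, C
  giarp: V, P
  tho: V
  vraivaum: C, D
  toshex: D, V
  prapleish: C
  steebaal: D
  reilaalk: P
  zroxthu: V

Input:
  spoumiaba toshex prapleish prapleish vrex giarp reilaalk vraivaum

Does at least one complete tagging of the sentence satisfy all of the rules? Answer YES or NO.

Candidates per position — 1:spoumiaba {D,C}; 2:toshex {D,V}; 3:prapleish {C}; 4:prapleish {C}; 5:vrex {R}; 6:giarp {V,P}; 7:reilaalk {P}; 8:vraivaum {C,D}.
Rule 2 cannot be satisfied by any choice of tags from the lexicon.
So there is no consistent tagging.

NO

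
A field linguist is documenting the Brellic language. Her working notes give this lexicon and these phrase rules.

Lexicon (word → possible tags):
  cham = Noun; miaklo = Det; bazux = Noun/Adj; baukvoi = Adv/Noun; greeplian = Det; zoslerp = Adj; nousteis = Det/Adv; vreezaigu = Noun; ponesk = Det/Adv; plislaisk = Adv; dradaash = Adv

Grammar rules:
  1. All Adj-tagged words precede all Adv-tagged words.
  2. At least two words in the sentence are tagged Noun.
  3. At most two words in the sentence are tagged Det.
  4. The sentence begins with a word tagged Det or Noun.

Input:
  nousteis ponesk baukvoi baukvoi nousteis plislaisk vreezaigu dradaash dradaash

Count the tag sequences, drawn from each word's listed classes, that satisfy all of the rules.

9

Candidates per position — 1:nousteis {Det,Adv}; 2:ponesk {Det,Adv}; 3:baukvoi {Adv,Noun}; 4:baukvoi {Adv,Noun}; 5:nousteis {Det,Adv}; 6:plislaisk {Adv}; 7:vreezaigu {Noun}; 8:dradaash {Adv}; 9:dradaash {Adv}.
There are 32 candidate sequences in total.
Checking each against the rules leaves 9 sequences.
Count = 9.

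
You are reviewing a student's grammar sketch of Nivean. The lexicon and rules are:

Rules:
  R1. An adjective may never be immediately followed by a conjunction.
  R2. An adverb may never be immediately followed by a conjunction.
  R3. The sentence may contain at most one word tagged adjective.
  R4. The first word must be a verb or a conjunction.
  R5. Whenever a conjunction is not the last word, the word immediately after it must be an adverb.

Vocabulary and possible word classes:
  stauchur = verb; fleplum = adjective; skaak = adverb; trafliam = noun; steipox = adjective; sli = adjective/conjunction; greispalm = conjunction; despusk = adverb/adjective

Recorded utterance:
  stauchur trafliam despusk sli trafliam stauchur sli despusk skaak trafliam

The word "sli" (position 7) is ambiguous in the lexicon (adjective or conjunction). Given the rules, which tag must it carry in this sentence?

conjunction

Candidates per position — 1:stauchur {verb}; 2:trafliam {noun}; 3:despusk {adverb,adjective}; 4:sli {adjective,conjunction}; 5:trafliam {noun}; 6:stauchur {verb}; 7:sli {adjective,conjunction}; 8:despusk {adverb,adjective}; 9:skaak {adverb}; 10:trafliam {noun}.
If word 4 were conjunction, no tagging could satisfy rule 5; so word 4 is adjective.
If word 7 were adjective, no tagging could satisfy rule 3; so word 7 is conjunction.
If word 8 were adjective, no tagging could satisfy rule 3; so word 8 is adverb.
If word 3 were adjective, no tagging could satisfy rule 3; so word 3 is adverb.
So the tagging must be: verb noun adverb adjective noun verb conjunction adverb adverb noun.
Verifying each rule — rule 1 satisfied; rule 2 satisfied; rule 3 satisfied; rule 4 satisfied; rule 5 satisfied.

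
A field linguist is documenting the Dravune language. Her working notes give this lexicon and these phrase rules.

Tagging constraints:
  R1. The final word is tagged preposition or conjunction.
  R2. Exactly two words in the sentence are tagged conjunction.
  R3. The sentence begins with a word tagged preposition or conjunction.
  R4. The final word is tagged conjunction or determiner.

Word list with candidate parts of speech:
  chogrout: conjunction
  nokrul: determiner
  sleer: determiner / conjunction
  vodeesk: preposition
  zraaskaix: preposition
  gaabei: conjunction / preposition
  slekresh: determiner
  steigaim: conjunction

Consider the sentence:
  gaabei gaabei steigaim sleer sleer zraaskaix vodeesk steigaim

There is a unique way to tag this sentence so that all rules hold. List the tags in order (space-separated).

preposition preposition conjunction determiner determiner preposition preposition conjunction

Candidates per position — 1:gaabei {conjunction,preposition}; 2:gaabei {conjunction,preposition}; 3:steigaim {conjunction}; 4:sleer {determiner,conjunction}; 5:sleer {determiner,conjunction}; 6:zraaskaix {preposition}; 7:vodeesk {preposition}; 8:steigaim {conjunction}.
Position 1: conjunction is ruled out by rule 2; that leaves preposition.
Position 2: conjunction is ruled out by rule 2; that leaves preposition.
Position 4: conjunction is ruled out by rule 2; that leaves determiner.
Position 5: conjunction is ruled out by rule 2; that leaves determiner.
The only consistent sequence is: preposition preposition conjunction determiner determiner preposition preposition conjunction.
Check: rule 1 ✓; rule 2 ✓; rule 3 ✓; rule 4 ✓.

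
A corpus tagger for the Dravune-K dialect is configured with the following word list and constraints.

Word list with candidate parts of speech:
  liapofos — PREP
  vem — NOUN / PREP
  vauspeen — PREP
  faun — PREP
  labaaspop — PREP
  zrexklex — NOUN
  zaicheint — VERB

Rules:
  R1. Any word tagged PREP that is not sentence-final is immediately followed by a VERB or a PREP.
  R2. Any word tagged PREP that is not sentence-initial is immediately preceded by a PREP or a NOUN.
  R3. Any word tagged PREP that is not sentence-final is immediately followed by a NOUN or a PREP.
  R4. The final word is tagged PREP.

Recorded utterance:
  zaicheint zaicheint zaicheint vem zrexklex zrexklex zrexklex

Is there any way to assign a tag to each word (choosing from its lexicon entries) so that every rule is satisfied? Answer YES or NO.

NO

Candidates per position — 1:zaicheint {VERB}; 2:zaicheint {VERB}; 3:zaicheint {VERB}; 4:vem {NOUN,PREP}; 5:zrexklex {NOUN}; 6:zrexklex {NOUN}; 7:zrexklex {NOUN}.
Rule 4 cannot be satisfied by any choice of tags from the lexicon.
So there is no consistent tagging.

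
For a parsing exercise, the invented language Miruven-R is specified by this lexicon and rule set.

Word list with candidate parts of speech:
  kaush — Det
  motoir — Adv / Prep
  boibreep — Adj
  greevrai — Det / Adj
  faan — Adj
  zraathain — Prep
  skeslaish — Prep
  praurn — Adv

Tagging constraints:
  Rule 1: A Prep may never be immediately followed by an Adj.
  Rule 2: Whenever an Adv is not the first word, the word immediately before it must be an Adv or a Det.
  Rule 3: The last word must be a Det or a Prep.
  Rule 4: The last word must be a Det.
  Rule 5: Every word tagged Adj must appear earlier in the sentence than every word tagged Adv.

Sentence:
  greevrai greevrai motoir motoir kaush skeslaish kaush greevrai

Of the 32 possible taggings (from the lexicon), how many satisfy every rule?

Candidates per position — 1:greevrai {Det,Adj}; 2:greevrai {Det,Adj}; 3:motoir {Adv,Prep}; 4:motoir {Adv,Prep}; 5:kaush {Det}; 6:skeslaish {Prep}; 7:kaush {Det}; 8:greevrai {Det,Adj}.
There are 32 candidate sequences in total.
Checking each against the rules leaves 8 sequences.
Count = 8.

8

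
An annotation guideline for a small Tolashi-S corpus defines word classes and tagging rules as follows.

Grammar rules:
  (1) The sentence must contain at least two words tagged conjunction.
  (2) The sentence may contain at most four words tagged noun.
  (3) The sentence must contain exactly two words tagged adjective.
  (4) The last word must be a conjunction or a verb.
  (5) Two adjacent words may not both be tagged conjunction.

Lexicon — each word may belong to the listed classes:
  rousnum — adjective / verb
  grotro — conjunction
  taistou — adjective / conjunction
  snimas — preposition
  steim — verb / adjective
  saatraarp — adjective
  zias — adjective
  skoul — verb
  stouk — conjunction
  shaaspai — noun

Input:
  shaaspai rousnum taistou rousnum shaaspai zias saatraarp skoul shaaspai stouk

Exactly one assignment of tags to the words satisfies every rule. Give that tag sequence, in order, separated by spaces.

Candidates per position — 1:shaaspai {noun}; 2:rousnum {adjective,verb}; 3:taistou {adjective,conjunction}; 4:rousnum {adjective,verb}; 5:shaaspai {noun}; 6:zias {adjective}; 7:saatraarp {adjective}; 8:skoul {verb}; 9:shaaspai {noun}; 10:stouk {conjunction}.
Word 2 cannot be adjective — rule 3 would then fail for every completion. It is verb.
Word 3 cannot be adjective — rule 1 would then fail for every completion. It is conjunction.
Word 4 cannot be adjective — rule 3 would then fail for every completion. It is verb.
That leaves exactly one tagging: noun verb conjunction verb noun adjective adjective verb noun conjunction.
Checking: rule 1 ok; rule 2 ok; rule 3 ok; rule 4 ok; rule 5 ok.

noun verb conjunction verb noun adjective adjective verb noun conjunction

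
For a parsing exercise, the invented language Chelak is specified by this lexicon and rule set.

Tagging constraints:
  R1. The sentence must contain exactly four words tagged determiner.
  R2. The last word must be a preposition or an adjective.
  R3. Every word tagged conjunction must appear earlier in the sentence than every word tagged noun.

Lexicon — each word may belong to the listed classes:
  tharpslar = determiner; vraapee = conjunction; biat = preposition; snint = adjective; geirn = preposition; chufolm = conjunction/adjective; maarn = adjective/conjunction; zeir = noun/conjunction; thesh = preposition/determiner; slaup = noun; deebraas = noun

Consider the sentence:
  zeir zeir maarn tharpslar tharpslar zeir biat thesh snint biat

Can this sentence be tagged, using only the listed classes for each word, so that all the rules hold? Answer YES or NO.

Candidates per position — 1:zeir {noun,conjunction}; 2:zeir {noun,conjunction}; 3:maarn {adjective,conjunction}; 4:tharpslar {determiner}; 5:tharpslar {determiner}; 6:zeir {noun,conjunction}; 7:biat {preposition}; 8:thesh {preposition,determiner}; 9:snint {adjective}; 10:biat {preposition}.
Rule 1 cannot be satisfied by any choice of tags from the lexicon.
So there is no consistent tagging.

NO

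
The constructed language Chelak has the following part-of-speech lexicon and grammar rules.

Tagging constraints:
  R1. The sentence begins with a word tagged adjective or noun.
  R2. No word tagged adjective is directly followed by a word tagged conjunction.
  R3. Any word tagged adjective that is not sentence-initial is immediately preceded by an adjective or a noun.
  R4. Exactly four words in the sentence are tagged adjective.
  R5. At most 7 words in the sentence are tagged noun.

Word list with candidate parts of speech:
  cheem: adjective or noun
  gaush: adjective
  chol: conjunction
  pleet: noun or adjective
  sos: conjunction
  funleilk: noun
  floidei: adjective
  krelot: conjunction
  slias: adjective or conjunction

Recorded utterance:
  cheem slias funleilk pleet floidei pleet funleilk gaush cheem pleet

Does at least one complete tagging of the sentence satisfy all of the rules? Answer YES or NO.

YES

Candidates per position — 1:cheem {adjective,noun}; 2:slias {adjective,conjunction}; 3:funleilk {noun}; 4:pleet {noun,adjective}; 5:floidei {adjective}; 6:pleet {noun,adjective}; 7:funleilk {noun}; 8:gaush {adjective}; 9:cheem {adjective,noun}; 10:pleet {noun,adjective}.
One satisfying assignment: noun conjunction noun adjective adjective noun noun adjective adjective noun.
Rule-by-rule: rule 1 ✓; rule 2 ✓; rule 3 ✓; rule 4 ✓; rule 5 ✓.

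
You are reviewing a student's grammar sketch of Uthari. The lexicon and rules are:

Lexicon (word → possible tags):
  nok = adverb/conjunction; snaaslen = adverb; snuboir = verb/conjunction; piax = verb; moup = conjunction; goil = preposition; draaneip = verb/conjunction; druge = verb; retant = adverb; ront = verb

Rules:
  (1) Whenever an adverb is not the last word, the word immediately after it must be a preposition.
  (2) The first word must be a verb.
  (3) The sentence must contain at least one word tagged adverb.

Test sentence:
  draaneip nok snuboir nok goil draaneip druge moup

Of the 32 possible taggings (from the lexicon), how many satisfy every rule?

4

Candidates per position — 1:draaneip {verb,conjunction}; 2:nok {adverb,conjunction}; 3:snuboir {verb,conjunction}; 4:nok {adverb,conjunction}; 5:goil {preposition}; 6:draaneip {verb,conjunction}; 7:druge {verb}; 8:moup {conjunction}.
There are 32 candidate sequences in total.
The sequences that satisfy every rule: verb conjunction verb adverb preposition verb verb conjunction; verb conjunction verb adverb preposition conjunction verb conjunction; verb conjunction conjunction adverb preposition verb verb conjunction; verb conjunction conjunction adverb preposition conjunction verb conjunction.
Count = 4.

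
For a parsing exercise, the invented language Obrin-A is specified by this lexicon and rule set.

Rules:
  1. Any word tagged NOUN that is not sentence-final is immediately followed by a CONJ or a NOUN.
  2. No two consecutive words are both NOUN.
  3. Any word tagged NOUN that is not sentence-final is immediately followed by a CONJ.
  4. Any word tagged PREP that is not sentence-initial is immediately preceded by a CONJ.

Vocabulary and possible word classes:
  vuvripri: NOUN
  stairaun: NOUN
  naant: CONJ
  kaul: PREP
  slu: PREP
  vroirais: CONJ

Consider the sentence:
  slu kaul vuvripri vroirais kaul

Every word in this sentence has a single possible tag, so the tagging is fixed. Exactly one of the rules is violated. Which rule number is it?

Fixed tagging: PREP PREP NOUN CONJ PREP.
Rule check: R1 ok, R2 ok, R3 ok, R4 fails.
Only rule 4 fails.

4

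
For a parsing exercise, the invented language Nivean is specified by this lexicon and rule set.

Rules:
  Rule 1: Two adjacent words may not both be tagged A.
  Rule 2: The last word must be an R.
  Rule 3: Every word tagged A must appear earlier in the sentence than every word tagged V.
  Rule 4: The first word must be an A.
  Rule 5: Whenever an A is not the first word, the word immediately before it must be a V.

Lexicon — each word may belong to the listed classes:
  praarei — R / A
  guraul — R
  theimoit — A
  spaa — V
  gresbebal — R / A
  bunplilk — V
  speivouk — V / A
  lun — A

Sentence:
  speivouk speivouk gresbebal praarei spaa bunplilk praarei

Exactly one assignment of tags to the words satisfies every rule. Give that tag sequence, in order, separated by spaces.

Candidates per position — 1:speivouk {V,A}; 2:speivouk {V,A}; 3:gresbebal {R,A}; 4:praarei {R,A}; 5:spaa {V}; 6:bunplilk {V}; 7:praarei {R,A}.
If word 1 were V, no tagging could satisfy rule 4; so word 1 is A.
If word 2 were A, no tagging could satisfy rule 1; so word 2 is V.
If word 3 were A, no tagging could satisfy rule 3; so word 3 is R.
If word 4 were A, no tagging could satisfy rule 3; so word 4 is R.
If word 7 were A, no tagging could satisfy rule 2; so word 7 is R.
The unique satisfying tagging is: A V R R V V R.
Rule-by-rule: rule 1 holds; rule 2 holds; rule 3 holds; rule 4 holds; rule 5 holds.

A V R R V V R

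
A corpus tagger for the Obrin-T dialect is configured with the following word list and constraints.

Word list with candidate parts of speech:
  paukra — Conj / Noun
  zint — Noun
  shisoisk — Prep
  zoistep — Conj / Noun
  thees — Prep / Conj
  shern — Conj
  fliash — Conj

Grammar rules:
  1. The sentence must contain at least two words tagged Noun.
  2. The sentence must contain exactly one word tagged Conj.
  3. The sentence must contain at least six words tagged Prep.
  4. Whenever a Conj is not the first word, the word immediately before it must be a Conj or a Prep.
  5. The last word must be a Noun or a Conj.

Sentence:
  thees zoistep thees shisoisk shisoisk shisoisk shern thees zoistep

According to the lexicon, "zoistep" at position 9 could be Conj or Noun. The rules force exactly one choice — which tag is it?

Noun

Candidates per position — 1:thees {Prep,Conj}; 2:zoistep {Conj,Noun}; 3:thees {Prep,Conj}; 4:shisoisk {Prep}; 5:shisoisk {Prep}; 6:shisoisk {Prep}; 7:shern {Conj}; 8:thees {Prep,Conj}; 9:zoistep {Conj,Noun}.
Position 1: Conj is ruled out by rule 2; that leaves Prep.
Position 2: Conj is ruled out by rule 1; that leaves Noun.
Position 3: Conj is ruled out by rule 2; that leaves Prep.
Position 8: Conj is ruled out by rule 2; that leaves Prep.
Position 9: Conj is ruled out by rule 1; that leaves Noun.
The only consistent sequence is: Prep Noun Prep Prep Prep Prep Conj Prep Noun.
Checking: rule 1 ✓; rule 2 ✓; rule 3 ✓; rule 4 ✓; rule 5 ✓.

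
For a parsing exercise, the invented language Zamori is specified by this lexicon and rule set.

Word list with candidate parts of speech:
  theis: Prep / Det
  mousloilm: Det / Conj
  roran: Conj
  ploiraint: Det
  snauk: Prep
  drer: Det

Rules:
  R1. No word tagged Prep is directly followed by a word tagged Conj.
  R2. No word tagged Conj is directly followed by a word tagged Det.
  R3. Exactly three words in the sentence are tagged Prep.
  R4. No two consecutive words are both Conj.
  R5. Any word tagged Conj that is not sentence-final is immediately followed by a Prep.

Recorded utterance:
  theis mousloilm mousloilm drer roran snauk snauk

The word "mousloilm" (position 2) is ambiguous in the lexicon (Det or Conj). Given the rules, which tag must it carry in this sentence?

Candidates per position — 1:theis {Prep,Det}; 2:mousloilm {Det,Conj}; 3:mousloilm {Det,Conj}; 4:drer {Det}; 5:roran {Conj}; 6:snauk {Prep}; 7:snauk {Prep}.
At position 1, choosing Det makes rule 3 impossible to satisfy; hence Prep.
At position 2, choosing Conj makes rule 1 impossible to satisfy; hence Det.
At position 3, choosing Conj makes rule 2 impossible to satisfy; hence Det.
The unique satisfying tagging is: Prep Det Det Det Conj Prep Prep.
Checking: rule 1 satisfied; rule 2 satisfied; rule 3 satisfied; rule 4 satisfied; rule 5 satisfied.

Det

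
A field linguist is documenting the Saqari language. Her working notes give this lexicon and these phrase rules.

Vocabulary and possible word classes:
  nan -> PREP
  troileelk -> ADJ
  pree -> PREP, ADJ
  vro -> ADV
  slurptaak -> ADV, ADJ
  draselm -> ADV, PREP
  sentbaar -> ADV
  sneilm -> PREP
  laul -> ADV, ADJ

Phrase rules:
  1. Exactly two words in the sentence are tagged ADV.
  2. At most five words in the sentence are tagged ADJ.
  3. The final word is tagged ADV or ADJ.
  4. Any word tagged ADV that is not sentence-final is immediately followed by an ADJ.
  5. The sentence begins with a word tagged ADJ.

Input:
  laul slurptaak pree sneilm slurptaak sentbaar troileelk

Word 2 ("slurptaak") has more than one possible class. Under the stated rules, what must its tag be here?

Candidates per position — 1:laul {ADV,ADJ}; 2:slurptaak {ADV,ADJ}; 3:pree {PREP,ADJ}; 4:sneilm {PREP}; 5:slurptaak {ADV,ADJ}; 6:sentbaar {ADV}; 7:troileelk {ADJ}.
Word 1 cannot be ADV — rule 5 would then fail for every completion. It is ADJ.
Word 5 cannot be ADV — rule 4 would then fail for every completion. It is ADJ.
Word 2 cannot be ADJ — rule 1 would then fail for every completion. It is ADV.
Word 3 cannot be PREP — rule 4 would then fail for every completion. It is ADJ.
That leaves exactly one tagging: ADJ ADV ADJ PREP ADJ ADV ADJ.
Check: rule 1 ✓; rule 2 ✓; rule 3 ✓; rule 4 ✓; rule 5 ✓.

ADV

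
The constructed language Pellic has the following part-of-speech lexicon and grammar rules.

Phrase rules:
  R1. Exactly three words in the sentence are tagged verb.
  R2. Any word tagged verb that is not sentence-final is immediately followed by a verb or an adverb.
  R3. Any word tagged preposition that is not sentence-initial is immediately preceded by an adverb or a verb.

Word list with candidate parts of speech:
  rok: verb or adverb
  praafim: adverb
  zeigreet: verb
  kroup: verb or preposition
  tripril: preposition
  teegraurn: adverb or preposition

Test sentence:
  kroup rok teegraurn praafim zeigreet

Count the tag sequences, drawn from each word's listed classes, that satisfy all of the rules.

Candidates per position — 1:kroup {verb,preposition}; 2:rok {verb,adverb}; 3:teegraurn {adverb,preposition}; 4:praafim {adverb}; 5:zeigreet {verb}.
There are 8 candidate sequences in total.
The sequences that satisfy every rule: verb verb adverb adverb verb.
Count = 1.

1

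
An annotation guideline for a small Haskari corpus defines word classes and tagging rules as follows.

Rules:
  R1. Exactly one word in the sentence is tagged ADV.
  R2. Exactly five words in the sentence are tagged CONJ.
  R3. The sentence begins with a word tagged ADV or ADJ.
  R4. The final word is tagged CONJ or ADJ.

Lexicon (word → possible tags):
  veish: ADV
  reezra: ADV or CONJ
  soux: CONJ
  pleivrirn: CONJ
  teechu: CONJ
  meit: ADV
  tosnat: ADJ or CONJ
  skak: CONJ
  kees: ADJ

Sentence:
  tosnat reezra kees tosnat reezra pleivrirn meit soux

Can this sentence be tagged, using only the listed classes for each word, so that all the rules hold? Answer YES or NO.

Candidates per position — 1:tosnat {ADJ,CONJ}; 2:reezra {ADV,CONJ}; 3:kees {ADJ}; 4:tosnat {ADJ,CONJ}; 5:reezra {ADV,CONJ}; 6:pleivrirn {CONJ}; 7:meit {ADV}; 8:soux {CONJ}.
One satisfying assignment: ADJ CONJ ADJ CONJ CONJ CONJ ADV CONJ.
Checking: rule 1 holds; rule 2 holds; rule 3 holds; rule 4 holds.

YES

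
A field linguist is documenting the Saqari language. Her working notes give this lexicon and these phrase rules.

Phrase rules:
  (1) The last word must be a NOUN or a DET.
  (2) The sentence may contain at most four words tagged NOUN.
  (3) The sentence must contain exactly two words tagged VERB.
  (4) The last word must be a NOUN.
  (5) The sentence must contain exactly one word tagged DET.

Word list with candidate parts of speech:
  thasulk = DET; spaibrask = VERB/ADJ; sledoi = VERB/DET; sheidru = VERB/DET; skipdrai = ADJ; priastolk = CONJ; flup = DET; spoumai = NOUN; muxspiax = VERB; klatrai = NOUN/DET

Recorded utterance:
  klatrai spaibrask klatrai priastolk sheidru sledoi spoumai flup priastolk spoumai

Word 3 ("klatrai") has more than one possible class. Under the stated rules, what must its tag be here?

NOUN

Candidates per position — 1:klatrai {NOUN,DET}; 2:spaibrask {VERB,ADJ}; 3:klatrai {NOUN,DET}; 4:priastolk {CONJ}; 5:sheidru {VERB,DET}; 6:sledoi {VERB,DET}; 7:spoumai {NOUN}; 8:flup {DET}; 9:priastolk {CONJ}; 10:spoumai {NOUN}.
If word 1 were DET, no tagging could satisfy rule 5; so word 1 is NOUN.
If word 3 were DET, no tagging could satisfy rule 5; so word 3 is NOUN.
If word 5 were DET, no tagging could satisfy rule 5; so word 5 is VERB.
If word 6 were DET, no tagging could satisfy rule 5; so word 6 is VERB.
If word 2 were VERB, no tagging could satisfy rule 3; so word 2 is ADJ.
So the tagging must be: NOUN ADJ NOUN CONJ VERB VERB NOUN DET CONJ NOUN.
Check: rule 1 ok; rule 2 ok; rule 3 ok; rule 4 ok; rule 5 ok.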